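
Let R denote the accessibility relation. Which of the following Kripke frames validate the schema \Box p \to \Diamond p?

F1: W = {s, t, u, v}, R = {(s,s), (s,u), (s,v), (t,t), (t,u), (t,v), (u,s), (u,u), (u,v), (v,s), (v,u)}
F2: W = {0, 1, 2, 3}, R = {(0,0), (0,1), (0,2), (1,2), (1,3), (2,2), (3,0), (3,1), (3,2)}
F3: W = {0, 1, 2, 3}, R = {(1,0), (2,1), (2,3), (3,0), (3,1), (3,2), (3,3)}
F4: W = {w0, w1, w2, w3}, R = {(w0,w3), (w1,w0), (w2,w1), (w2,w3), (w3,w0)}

Frame correspondent (Sahlqvist): \forall x \exists y Rxy — i.e. seriality.
F1: satisfies the condition.
F2: satisfies the condition.
F3: fails — world 0 has no successor.
F4: satisfies the condition.
Valid on: F1, F2, F4.

F1, F2, F4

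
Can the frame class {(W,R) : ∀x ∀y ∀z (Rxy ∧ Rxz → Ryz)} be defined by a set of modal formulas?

This is a Sahlqvist condition; the 5 axiom ◇q → □◇q defines it.
Suppose ◇q→□◇q is valid. Take Rxy, Rxz and set V(q)={y}. Then ◇q at x, so □◇q at x, so ◇q at z, so some w with Rzw has q; w=y, i.e. Rzy. By symmetry of the argument, Ryz.

Yes, by ◇q → □◇q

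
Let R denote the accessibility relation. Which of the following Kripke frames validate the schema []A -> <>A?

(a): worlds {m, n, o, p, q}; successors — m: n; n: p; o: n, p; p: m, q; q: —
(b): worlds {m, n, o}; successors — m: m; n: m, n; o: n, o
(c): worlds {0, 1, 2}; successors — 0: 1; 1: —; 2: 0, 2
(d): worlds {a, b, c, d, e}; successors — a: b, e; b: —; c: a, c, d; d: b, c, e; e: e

(b)

The schema corresponds to seriality: forall x exists y Rxy.
(a): fails — world q has no successor.
(b): ✓.
(c): fails — world 1 has no successor.
(d): fails — world b has no successor.
Valid on: (b).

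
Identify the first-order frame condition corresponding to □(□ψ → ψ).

This is the T□ axiom.
Its frame correspondent is shift-reflexivity — ∀x ∀y (Rxy → Ryy).

shift-reflexivity: ∀x ∀y (Rxy → Ryy)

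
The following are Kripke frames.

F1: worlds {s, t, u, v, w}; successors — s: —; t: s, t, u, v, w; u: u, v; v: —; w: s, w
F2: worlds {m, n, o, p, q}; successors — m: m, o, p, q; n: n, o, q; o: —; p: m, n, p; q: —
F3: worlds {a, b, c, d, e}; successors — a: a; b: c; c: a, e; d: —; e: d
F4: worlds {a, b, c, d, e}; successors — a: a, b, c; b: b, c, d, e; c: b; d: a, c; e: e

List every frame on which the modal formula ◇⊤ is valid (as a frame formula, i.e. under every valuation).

F4

This is the axiom for seriality; its first-order frame correspondent is ∀x ∃y Rxy.
F1: fails — world s has no successor.
F2: fails — world o has no successor.
F3: fails — world d has no successor.
F4: ✓.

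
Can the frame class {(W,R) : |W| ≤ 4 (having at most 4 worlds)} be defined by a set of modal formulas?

No

Any modally definable frame class is closed under disjoint unions.
Any modal formula valid on each of 5 disjoint one-world frames is valid on their disjoint union (validity is preserved under disjoint unions). Each one-world frame has |W|=1≤4, but the union has |W|=5.
Hence having at most 4 worlds is not modally definable.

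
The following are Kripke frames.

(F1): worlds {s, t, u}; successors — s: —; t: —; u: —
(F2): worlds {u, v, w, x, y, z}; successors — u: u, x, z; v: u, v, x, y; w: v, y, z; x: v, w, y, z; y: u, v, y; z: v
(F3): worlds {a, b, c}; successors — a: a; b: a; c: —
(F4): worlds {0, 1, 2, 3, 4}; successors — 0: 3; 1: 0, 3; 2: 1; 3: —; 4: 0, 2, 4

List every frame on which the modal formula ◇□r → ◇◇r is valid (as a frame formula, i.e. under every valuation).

(F1), (F2), (F3)

The schema corresponds to a generalized confluence (Geach) condition: ∀x ∀y (xRy → ∃w (yRw ∧ xR²w)).
(F1): satisfies the condition.
(F2): satisfies the condition.
(F3): satisfies the condition.
(F4): fails — 0R3 but no w with 3Rw and 0R²w.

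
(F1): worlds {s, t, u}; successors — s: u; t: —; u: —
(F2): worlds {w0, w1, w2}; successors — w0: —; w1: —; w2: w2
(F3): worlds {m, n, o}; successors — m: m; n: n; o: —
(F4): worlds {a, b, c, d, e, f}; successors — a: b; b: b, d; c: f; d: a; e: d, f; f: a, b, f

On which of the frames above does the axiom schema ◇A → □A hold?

(F1), (F2), (F3)

The schema corresponds to partial functionality: ∀x ∀y ∀z (Rxy ∧ Rxz → y = z).
(F1): holds.
(F2): holds.
(F3): holds.
(F4): fails — b sees both b and d.
Valid on: (F1), (F2), (F3).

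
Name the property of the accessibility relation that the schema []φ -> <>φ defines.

Suppose □φ→◇φ is valid. At any x set V(φ)=W. Then □φ at x, so ◇φ at x, so x has a successor.

seriality: forall x exists y Rxy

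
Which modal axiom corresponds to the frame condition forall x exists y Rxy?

This is seriality; the standard corresponding axiom is D: □p → ◇p.
Suppose □p→◇p is valid. At any x set V(p)=W. Then □p at x, so ◇p at x, so x has a successor.

□p → ◇p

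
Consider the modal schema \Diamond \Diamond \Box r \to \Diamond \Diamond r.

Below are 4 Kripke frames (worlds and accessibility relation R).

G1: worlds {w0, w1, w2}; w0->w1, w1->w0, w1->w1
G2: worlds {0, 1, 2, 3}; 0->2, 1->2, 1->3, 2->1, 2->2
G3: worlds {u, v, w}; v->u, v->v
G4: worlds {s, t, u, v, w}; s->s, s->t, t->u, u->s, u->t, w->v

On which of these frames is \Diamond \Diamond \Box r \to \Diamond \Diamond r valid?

G1

The schema corresponds to a generalized confluence (Geach) condition: \forall x \forall y (x R^2 y \to \exists w (yRw \wedge x R^2 w)).
G1: holds.
G2: fails — 2R²3 but no w with 3Rw and 2R²w.
G3: fails — vR²u but no t with uRt and vR²t.
G4: fails — tR²t but no w* with tRw* and tR²w*.
Valid on: G1.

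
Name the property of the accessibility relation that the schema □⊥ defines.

□⊥ is valid iff no world has any successor (otherwise □⊥ fails at any world with one).

Emptiness of R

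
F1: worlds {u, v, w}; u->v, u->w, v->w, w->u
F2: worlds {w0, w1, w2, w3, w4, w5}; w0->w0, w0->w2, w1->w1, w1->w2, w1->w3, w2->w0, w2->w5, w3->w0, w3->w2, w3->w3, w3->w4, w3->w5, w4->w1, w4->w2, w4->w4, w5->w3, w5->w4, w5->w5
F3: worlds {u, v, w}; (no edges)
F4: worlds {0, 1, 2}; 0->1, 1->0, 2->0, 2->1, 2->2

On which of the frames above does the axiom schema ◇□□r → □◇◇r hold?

F2, F3

The schema corresponds to a generalized confluence (Geach) condition: ∀x ∀y ∀z ((xRy ∧ xRz) → ∃w (yR²w ∧ zR²w)).
F1: fails — uRv, uRw but no t with vR²t and wR²t.
F2: holds.
F3: holds.
F4: fails — 2R0, 2R1 but no w with 0R²w and 1R²w.
Valid on: F2, F3.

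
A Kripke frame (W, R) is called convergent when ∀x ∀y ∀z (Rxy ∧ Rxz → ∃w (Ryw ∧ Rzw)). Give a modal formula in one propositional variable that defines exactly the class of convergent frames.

This is convergence; the standard corresponding axiom is .2: ◇□r → □◇r.

◇□r → □◇r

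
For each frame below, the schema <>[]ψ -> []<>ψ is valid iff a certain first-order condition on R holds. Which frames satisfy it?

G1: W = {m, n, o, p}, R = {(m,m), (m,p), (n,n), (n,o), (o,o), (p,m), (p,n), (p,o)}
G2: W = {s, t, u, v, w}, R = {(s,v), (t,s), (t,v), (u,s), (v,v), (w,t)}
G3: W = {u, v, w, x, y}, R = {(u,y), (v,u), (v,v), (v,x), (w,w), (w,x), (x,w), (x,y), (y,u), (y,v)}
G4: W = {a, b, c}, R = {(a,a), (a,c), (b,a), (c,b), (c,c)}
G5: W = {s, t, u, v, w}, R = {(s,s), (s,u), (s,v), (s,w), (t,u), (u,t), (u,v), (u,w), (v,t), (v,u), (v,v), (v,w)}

G2

This is the axiom for convergence; its first-order frame correspondent is forall x forall y forall z (Rxy & Rxz -> exists w (Ryw & Rzw)).
G1: fails — Rpm and Rpn but m and n have no common successor.
G2: ✓.
G3: fails — Rvv and Rvu but v and u have no common successor.
G4: fails — Rcc and Rcb but c and b have no common successor.
G5: fails — Rsv and Rsw but v and w have no common successor.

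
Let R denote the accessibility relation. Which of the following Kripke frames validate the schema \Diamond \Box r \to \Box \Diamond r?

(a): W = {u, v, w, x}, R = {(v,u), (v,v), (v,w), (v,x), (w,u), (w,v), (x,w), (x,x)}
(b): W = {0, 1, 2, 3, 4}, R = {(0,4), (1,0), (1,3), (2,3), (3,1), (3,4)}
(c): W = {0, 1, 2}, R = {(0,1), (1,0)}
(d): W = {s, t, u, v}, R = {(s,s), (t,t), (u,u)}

(c), (d)

This is the axiom for convergence; its first-order frame correspondent is \forall x \forall y \forall z (Rxy \wedge Rxz \to \exists w (Ryw \wedge Rzw)).
(a): fails — Rvv and Rvu but v and u have no common successor.
(b): fails — R04 and R04 but 4 and 4 have no common successor.
(c): satisfies the condition.
(d): satisfies the condition.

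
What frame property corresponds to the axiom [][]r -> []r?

density: forall x forall y (Rxy -> exists z (Rxz & Rzy))

Suppose □□r→□r is valid. Take Rxy and set V(r)={w : xR²w}. Then □□r at x, so □r at x, so r at y, i.e. ∃z(Rxz∧Rzy).
The converse is a direct semantic check.
Frame condition: forall x forall y (Rxy -> exists z (Rxz & Rzy)).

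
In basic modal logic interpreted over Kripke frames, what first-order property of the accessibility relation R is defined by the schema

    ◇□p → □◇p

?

convergence

Suppose ◇□p→□◇p is valid. Take Rxy, Rxz and set V(p)={w : Ryw}. Then □p at y so ◇□p at x, so □◇p at x, so ◇p at z, giving w with Rzw and Ryw.
The converse is a direct semantic check.
So the correspondent is convergence.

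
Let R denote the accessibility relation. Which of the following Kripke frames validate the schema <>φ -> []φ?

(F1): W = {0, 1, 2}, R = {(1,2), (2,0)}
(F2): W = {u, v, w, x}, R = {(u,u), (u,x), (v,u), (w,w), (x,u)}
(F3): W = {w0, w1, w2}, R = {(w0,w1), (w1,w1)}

(F1), (F3)

The schema corresponds to partial functionality: forall x forall y forall z (Rxy & Rxz -> y = z).
(F1): satisfies the condition.
(F2): fails — u sees both u and x.
(F3): satisfies the condition.
Valid on: (F1), (F3).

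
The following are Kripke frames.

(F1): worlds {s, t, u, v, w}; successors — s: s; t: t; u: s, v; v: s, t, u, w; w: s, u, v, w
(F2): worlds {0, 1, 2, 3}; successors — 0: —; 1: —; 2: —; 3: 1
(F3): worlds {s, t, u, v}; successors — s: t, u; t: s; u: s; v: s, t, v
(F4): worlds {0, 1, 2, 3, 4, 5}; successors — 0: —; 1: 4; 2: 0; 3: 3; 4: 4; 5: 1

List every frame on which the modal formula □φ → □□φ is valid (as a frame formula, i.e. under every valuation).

The schema corresponds to transitivity: ∀x ∀y ∀z (Rxy ∧ Ryz → Rxz).
(F1): fails — Ruv and Rvw but not Ruw.
(F2): holds.
(F3): fails — Rus and Rsu but not Ruu.
(F4): fails — R51 and R14 but not R54.

(F2)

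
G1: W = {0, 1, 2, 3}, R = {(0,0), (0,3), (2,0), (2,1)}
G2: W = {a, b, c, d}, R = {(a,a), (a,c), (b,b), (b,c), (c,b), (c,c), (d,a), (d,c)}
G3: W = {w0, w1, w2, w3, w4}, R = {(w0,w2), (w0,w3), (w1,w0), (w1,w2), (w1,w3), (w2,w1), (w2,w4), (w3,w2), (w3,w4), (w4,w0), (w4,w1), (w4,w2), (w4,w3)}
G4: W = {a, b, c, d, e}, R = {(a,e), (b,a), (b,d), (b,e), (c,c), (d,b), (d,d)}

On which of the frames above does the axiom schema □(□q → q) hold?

The schema corresponds to shift-reflexivity: ∀x ∀y (Rxy → Ryy).
G1: fails — R21 but not R11.
G2: condition met.
G3: fails — Rw1w2 but not Rw2w2.
G4: fails — Rae but not Ree.
Valid on: G2.

G2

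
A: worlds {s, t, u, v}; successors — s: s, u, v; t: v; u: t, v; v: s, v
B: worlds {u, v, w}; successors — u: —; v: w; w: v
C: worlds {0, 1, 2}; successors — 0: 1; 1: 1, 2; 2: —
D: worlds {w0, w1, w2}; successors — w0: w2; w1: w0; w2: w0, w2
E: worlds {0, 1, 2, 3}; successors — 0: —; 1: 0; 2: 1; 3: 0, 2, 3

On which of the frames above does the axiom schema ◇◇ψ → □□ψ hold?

B

The schema corresponds to a generalized confluence (Geach) condition: ∀x ∀y ∀z ((xR²y ∧ xR²z) → ∃w (y = w ∧ z = w)).
A: fails — sR²s, sR²t but s ≠ t.
B: satisfies the condition.
C: fails — 0R²1, 0R²2 but 1 ≠ 2.
D: fails — w0R²w0, w0R²w2 but w0 ≠ w2.
E: fails — 3R²0, 3R²1 but 0 ≠ 1.
Valid on: B.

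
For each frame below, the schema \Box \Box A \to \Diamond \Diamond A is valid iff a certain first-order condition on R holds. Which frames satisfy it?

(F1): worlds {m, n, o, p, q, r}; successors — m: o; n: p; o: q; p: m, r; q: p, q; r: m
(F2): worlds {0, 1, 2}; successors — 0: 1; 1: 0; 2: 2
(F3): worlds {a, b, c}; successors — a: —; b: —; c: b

(F1), (F2)

This is the axiom for a generalized confluence (Geach) condition; its first-order frame correspondent is \forall x \exists w (x R^2 w \wedge x R^2 w).
(F1): satisfies the condition.
(F2): satisfies the condition.
(F3): fails — at a but no w with aR²w and aR²w.
Valid on: (F1), (F2).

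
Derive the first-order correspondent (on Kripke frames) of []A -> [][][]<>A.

forall x forall z (x R^3 z -> exists w (xRw & zRw))

This is a Sahlqvist (Geach-type) schema ◇^0□^1A → □^3◇^1A.
Minimal-valuation argument: fix x; take any y with xR^0y and any z with xR^3z. Set V(A) to the set of worlds R-reachable from y in exactly 1 step. Then □^1A holds at y, so the antecedent holds at x; validity forces ◇^1A at z, giving a w with zR^1w and yR^1w.
First-order correspondent: forall x forall z (x R^3 z -> exists w (xRw & zRw)).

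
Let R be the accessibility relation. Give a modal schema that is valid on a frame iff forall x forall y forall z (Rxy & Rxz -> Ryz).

This is the Euclidean property; the standard corresponding axiom is 5: ◇p → □◇p.
Suppose ◇p→□◇p is valid. Take Rxy, Rxz and set V(p)={y}. Then ◇p at x, so □◇p at x, so ◇p at z, so some w with Rzw has p; w=y, i.e. Rzy. By symmetry of the argument, Ryz.

◇p → □◇p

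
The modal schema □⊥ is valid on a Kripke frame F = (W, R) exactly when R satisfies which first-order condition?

□⊥ is valid iff no world has any successor (otherwise □⊥ fails at any world with one).

emptiness of R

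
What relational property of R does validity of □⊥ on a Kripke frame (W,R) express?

This is the Ver axiom.
It corresponds to emptiness of R: ∀x ∀y ¬Rxy.

emptiness of R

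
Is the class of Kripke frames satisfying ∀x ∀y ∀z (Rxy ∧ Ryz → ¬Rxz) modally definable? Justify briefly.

No — not modally definable

Modal frame validity is preserved under surjective bounded morphisms.
The 5-cycle (worlds a,b,c,d,e with a→b→c→d→e→a) is intransitive. Mapping every world to a single reflexive point • is a surjective bounded morphism; the reflexive point is not intransitive (R••∧R•• but R••).
So the class is not modally definable.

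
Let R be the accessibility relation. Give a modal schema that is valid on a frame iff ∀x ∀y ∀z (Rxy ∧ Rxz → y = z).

This is partial functionality; the standard corresponding axiom is CD: ◇r → □r.
Suppose ◇r→□r is valid. Take Rxy, Rxz and set V(r)={y}. Then ◇r at x, so □r at x, so r at z, i.e. z=y.

◇r → □r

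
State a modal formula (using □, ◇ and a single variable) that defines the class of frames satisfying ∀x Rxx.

The condition is reflexivity. The T schema □r → r defines it.
Suppose □r→r is valid. At any x set V(r)={w : Rxw}. Then □r holds at x, so r holds at x, i.e. Rxx.

□r → r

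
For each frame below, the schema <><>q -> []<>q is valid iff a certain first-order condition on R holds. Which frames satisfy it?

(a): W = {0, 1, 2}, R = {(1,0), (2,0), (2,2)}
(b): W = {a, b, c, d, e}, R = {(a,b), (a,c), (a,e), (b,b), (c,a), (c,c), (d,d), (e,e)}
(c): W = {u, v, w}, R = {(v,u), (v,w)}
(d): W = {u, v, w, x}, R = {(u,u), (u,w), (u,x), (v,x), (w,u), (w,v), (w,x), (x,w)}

(c)

The schema corresponds to a generalized confluence (Geach) condition: forall x forall y forall z ((x R^2 y & xRz) -> exists w (y = w & zRw)).
(a): fails — 2R²0, 2R0 but no w with 0=w and 0Rw.
(b): fails — aR²a, aRb but no w with a=w and bRw.
(c): condition met.
(d): fails — uR²u, uRx but no t with u=t and xRt.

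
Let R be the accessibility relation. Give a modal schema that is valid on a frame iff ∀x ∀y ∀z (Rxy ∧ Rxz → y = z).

This is partial functionality; the standard corresponding axiom is CD: ◇r → □r.

◇r → □r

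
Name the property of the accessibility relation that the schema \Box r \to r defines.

Reflexivity

Suppose □r→r is valid. At any x set V(r)={w : Rxw}. Then □r holds at x, so r holds at x, i.e. Rxx.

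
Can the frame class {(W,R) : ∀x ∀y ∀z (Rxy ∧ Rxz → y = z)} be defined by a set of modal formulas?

This is a Sahlqvist condition; the CD axiom ◇r → □r defines it.
Suppose ◇r→□r is valid. Take Rxy, Rxz and set V(r)={y}. Then ◇r at x, so □r at x, so r at z, i.e. z=y.

Definable; ◇r → □r defines it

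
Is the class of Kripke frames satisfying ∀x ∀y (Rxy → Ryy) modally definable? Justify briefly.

The condition is shift-reflexivity. A defining modal formula is □(□p → p).
Suppose □(□p→p) is valid. Take Rxy and set V(p)={w : Ryw}. Then at y, □p holds; since □(□p→p) at x, □p→p at y, so p at y, i.e. Ryy.

Yes — defined by □(□p → p)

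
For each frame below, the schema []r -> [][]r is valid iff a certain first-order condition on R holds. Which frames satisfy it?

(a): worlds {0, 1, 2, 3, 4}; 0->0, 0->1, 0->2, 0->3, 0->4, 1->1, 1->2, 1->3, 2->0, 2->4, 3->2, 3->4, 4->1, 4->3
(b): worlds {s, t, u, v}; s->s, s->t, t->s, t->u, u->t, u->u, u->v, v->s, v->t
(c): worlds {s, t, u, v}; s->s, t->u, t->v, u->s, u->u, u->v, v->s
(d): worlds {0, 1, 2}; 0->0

This is the axiom for transitivity; its first-order frame correspondent is forall x forall y forall z (Rxy & Ryz -> Rxz).
(a): fails — R34 and R43 but not R33.
(b): fails — Ruv and Rvs but not Rus.
(c): fails — Rtv and Rvs but not Rts.
(d): ✓.
Valid on: (d).

(d)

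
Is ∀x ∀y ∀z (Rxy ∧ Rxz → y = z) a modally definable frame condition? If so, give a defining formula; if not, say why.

The condition is partial functionality. A defining modal formula is ◇p → □p.

Yes — defined by ◇p → □p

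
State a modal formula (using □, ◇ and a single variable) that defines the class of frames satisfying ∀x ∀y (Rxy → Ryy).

□(□ψ → ψ)

A defining formula is □(□ψ → ψ) (the T□ axiom).
Suppose □(□ψ→ψ) is valid. Take Rxy and set V(ψ)={w : Ryw}. Then at y, □ψ holds; since □(□ψ→ψ) at x, □ψ→ψ at y, so ψ at y, i.e. Ryy.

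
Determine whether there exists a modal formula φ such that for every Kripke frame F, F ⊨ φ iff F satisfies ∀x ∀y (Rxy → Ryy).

Definable; □(□r → r) defines it

The condition is shift-reflexivity. A defining modal formula is □(□r → r).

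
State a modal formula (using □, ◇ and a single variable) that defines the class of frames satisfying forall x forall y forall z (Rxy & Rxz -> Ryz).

◇q → □◇q

A defining formula is ◇q → □◇q (the 5 axiom).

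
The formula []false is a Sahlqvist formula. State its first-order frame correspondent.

□⊥ is valid iff no world has any successor (otherwise □⊥ fails at any world with one).
Conversely, on a frame with emptiness of R the schema holds at every world under every valuation.
Frame condition: forall x forall y ~Rxy.

emptiness of R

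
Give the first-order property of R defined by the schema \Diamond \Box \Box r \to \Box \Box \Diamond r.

\forall x \forall y \forall z ((xRy \wedge x R^2 z) \to \exists w (y R^2 w \wedge zRw))

This is a Sahlqvist (Geach-type) schema ◇^1□^2r → □^2◇^1r.
First-order correspondent: \forall x \forall y \forall z ((xRy \wedge x R^2 z) \to \exists w (y R^2 w \wedge zRw)).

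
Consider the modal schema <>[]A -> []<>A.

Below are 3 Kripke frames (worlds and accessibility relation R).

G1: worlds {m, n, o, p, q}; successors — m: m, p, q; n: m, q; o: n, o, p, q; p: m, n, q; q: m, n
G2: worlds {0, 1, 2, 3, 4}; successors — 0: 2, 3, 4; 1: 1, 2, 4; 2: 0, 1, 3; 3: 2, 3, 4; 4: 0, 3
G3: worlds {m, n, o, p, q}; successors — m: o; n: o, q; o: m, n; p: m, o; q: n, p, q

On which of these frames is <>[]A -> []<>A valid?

G1

Frame correspondent (Sahlqvist): forall x forall y forall z (Rxy & Rxz -> exists w (Ryw & Rzw)) — i.e. convergence.
G1: holds.
G2: fails — R11 and R14 but 1 and 4 have no common successor.
G3: fails — Rpm and Rpo but m and o have no common successor.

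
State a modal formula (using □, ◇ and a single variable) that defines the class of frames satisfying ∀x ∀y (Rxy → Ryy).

□(□s → s)

The condition is shift-reflexivity. The T□ schema □(□s → s) defines it.
Suppose □(□s→s) is valid. Take Rxy and set V(s)={w : Ryw}. Then at y, □s holds; since □(□s→s) at x, □s→s at y, so s at y, i.e. Ryy.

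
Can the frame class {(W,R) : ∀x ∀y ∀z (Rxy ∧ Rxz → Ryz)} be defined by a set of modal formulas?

Definable; ◇p → □◇p defines it

The condition is the Euclidean property. A defining modal formula is ◇p → □◇p.
Suppose ◇p→□◇p is valid. Take Rxy, Rxz and set V(p)={y}. Then ◇p at x, so □◇p at x, so ◇p at z, so some w with Rzw has p; w=y, i.e. Rzy. By symmetry of the argument, Ryz.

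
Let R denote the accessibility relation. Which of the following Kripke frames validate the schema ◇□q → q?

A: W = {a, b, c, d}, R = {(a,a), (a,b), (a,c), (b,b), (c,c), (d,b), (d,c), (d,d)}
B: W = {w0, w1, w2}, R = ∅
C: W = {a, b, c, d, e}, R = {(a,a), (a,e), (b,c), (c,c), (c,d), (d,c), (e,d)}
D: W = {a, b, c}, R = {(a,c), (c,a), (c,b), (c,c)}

The schema corresponds to symmetry: ∀x ∀y (Rxy → Ryx).
A: fails — Rdc but not Rcd.
B: holds.
C: fails — Rbc but not Rcb.
D: fails — Rcb but not Rbc.

B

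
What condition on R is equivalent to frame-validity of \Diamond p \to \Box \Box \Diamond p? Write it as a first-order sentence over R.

This is a Sahlqvist (Geach-type) schema ◇^1□^0p → □^2◇^1p.
Minimal-valuation argument: fix x; take any y with xR^1y and any z with xR^2z. Set V(p) to the set of worlds R-reachable from y in exactly 0 steps. Then □^0p holds at y, so the antecedent holds at x; validity forces ◇^1p at z, giving a w with zR^1w and yR^0w.
First-order correspondent: \forall x \forall y \forall z ((xRy \wedge x R^2 z) \to \exists w (y = w \wedge zRw)).

\forall x \forall y \forall z ((xRy \wedge x R^2 z) \to \exists w (y = w \wedge zRw))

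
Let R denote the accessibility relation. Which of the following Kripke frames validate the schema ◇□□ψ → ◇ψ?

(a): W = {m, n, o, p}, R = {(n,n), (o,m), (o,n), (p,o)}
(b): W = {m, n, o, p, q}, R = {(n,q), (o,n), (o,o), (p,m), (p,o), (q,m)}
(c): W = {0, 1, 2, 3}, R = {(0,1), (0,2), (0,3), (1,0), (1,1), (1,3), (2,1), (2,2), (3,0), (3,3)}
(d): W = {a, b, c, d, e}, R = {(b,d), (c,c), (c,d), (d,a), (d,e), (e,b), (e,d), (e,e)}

The schema corresponds to a generalized confluence (Geach) condition: ∀x ∀y (xRy → ∃w (yR²w ∧ xRw)).
(a): fails — oRm but no w with mR²w and oRw.
(b): fails — nRq but no w with qR²w and nRw.
(c): holds.
(d): fails — dRa but no w with aR²w and dRw.
Valid on: (c).

(c)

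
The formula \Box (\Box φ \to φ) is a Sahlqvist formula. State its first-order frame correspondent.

Suppose □(□φ→φ) is valid. Take Rxy and set V(φ)={w : Ryw}. Then at y, □φ holds; since □(□φ→φ) at x, □φ→φ at y, so φ at y, i.e. Ryy.

shift-reflexivity: \forall x \forall y (Rxy \to Ryy)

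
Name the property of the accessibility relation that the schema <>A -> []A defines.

This schema is the CD axiom.
Its frame correspondent is partial functionality — forall x forall y forall z (Rxy & Rxz -> y = z).

Partial functionality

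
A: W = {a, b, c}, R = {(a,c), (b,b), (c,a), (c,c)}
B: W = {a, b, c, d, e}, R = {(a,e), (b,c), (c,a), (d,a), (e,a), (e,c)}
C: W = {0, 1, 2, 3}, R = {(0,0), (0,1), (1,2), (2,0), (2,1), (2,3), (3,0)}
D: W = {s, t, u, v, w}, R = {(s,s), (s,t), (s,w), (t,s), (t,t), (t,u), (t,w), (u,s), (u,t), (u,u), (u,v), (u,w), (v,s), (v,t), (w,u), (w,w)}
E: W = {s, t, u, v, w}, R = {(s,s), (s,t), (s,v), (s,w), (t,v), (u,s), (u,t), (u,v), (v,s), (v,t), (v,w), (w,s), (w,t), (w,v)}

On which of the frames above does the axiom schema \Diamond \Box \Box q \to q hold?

A

This is the axiom for a generalized confluence (Geach) condition; its first-order frame correspondent is \forall x \forall y (xRy \to \exists w (y R^2 w \wedge x = w)).
A: satisfies the condition.
B: fails — bRc but no w with cR²w and b=w.
C: fails — 2R1 but no w with 1R²w and 2=w.
D: fails — vRs but no w* with sR²w* and v=w*.
E: fails — uRs but no w* with sR²w* and u=w*.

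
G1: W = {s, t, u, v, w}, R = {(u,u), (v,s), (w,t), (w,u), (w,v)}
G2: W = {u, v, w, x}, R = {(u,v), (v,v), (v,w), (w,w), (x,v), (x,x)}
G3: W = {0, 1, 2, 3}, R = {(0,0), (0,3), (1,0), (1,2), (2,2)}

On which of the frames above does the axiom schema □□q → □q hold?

Frame correspondent (Sahlqvist): ∀x ∀y (Rxy → ∃z (Rxz ∧ Rzy)) — i.e. density.
G1: fails — Rwt but no z with Rwz and Rzt.
G2: ✓.
G3: ✓.

G2, G3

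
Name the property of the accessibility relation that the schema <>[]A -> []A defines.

This is frame-equivalent to ◇A → □◇A (substitute ¬A for A and contrapose).
Suppose ◇A→□◇A is valid. Take Rxy, Rxz and set V(A)={y}. Then ◇A at x, so □◇A at x, so ◇A at z, so some w with Rzw has A; w=y, i.e. Rzy. By symmetry of the argument, Ryz.

the Euclidean property: forall x forall y forall z (Rxy & Rxz -> Ryz)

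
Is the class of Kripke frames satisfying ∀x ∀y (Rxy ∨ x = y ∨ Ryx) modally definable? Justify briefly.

Modal frame validity is preserved under disjoint unions.
Take 4 disjoint single-world reflexive frames: each is trivially connected, but their disjoint union has 4 worlds with no edge between distinct components, so it is not connected.
Hence connectedness of R is not modally definable.

No — not modally definable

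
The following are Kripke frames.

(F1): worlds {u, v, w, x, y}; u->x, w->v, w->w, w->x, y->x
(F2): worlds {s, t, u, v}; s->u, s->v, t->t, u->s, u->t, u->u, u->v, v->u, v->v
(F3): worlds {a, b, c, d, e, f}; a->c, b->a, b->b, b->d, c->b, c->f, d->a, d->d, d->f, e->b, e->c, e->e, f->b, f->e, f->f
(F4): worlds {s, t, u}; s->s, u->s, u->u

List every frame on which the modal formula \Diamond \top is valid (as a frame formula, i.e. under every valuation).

The schema corresponds to seriality: \forall x \exists y Rxy.
(F1): fails — world v has no successor.
(F2): satisfies the condition.
(F3): satisfies the condition.
(F4): fails — world t has no successor.
Valid on: (F2), (F3).

(F2), (F3)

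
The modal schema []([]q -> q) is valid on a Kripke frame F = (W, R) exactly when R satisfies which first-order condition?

Shift-reflexivity

This is the T□ axiom.
Its frame correspondent is shift-reflexivity — forall x forall y (Rxy -> Ryy).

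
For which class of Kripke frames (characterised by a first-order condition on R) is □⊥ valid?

emptiness of R

□⊥ is valid iff no world has any successor (otherwise □⊥ fails at any world with one).
Conversely, any frame satisfying ∀x ∀y ¬Rxy validates the schema.
Frame condition: ∀x ∀y ¬Rxy.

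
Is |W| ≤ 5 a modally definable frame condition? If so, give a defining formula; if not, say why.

If a class were modally definable it would be closed under disjoint unions (Goldblatt–Thomason).
Any modal formula valid on each of 6 disjoint one-world frames is valid on their disjoint union (validity is preserved under disjoint unions). Each one-world frame has |W|=1≤5, but the union has |W|=6.
Hence having at most 5 worlds is not modally definable.

Not modally definable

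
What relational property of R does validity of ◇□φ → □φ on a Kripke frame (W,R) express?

Replacing φ by ¬φ and contraposing gives the equivalent schema ◇φ → □◇φ.
Suppose ◇φ→□◇φ is valid. Take Rxy, Rxz and set V(φ)={y}. Then ◇φ at x, so □◇φ at x, so ◇φ at z, so some w with Rzw has φ; w=y, i.e. Rzy. By symmetry of the argument, Ryz.

the Euclidean property: ∀x ∀y ∀z (Rxy ∧ Rxz → Ryz)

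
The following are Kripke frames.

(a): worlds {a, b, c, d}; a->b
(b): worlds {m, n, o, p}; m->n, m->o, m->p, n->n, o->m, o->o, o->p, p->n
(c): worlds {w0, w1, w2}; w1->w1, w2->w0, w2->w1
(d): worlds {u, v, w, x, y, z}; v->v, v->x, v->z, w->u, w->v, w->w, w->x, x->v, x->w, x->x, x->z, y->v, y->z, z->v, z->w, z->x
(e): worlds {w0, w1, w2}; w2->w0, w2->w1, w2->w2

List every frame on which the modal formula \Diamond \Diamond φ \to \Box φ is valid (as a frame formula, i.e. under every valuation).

(a)

Frame correspondent (Sahlqvist): \forall x \forall y \forall z ((x R^2 y \wedge xRz) \to \exists w (y = w \wedge z = w)) — i.e. a generalized confluence (Geach) condition.
(a): ✓.
(b): fails — mR²m, mRn but m ≠ n.
(c): fails — w2R²w1, w2Rw0 but w1 ≠ w0.
(d): fails — vR²v, vRx but v ≠ x.
(e): fails — w2R²w0, w2Rw1 but w0 ≠ w1.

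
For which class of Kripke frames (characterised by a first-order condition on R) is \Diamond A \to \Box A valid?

Suppose ◇A→□A is valid. Take Rxy, Rxz and set V(A)={y}. Then ◇A at x, so □A at x, so A at z, i.e. z=y.

partial functionality: \forall x \forall y \forall z (Rxy \wedge Rxz \to y = z)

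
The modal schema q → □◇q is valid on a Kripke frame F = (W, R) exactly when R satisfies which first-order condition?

symmetry

Suppose q→□◇q is valid. Take Rxy and set V(q)={x}. Then q at x, so □◇q at x, so ◇q at y, so some z with Ryz has q; z=x, i.e. Ryx.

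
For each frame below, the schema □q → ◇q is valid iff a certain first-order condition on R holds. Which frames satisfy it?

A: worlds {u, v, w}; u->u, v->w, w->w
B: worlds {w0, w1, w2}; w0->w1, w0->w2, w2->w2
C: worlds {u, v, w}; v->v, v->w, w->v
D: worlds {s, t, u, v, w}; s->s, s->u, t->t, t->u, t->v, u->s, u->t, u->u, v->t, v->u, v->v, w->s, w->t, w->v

Frame correspondent (Sahlqvist): ∀x ∃y Rxy — i.e. seriality.
A: condition met.
B: fails — world w1 has no successor.
C: fails — world u has no successor.
D: condition met.

A, D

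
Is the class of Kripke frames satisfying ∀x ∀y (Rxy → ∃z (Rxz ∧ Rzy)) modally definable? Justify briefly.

Yes: it is density, defined by the C4 schema □□q → □q.
Suppose □□q→□q is valid. Take Rxy and set V(q)={w : xR²w}. Then □□q at x, so □q at x, so q at y, i.e. ∃z(Rxz∧Rzy).

Definable; □□q → □q defines it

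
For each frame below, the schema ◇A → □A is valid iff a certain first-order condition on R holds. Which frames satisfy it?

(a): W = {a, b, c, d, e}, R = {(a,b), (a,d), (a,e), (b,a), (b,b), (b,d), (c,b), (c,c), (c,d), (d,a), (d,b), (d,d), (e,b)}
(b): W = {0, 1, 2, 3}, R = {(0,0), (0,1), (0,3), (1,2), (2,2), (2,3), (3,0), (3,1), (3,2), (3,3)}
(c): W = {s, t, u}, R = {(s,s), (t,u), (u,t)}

(c)

The schema corresponds to partial functionality: ∀x ∀y ∀z (Rxy ∧ Rxz → y = z).
(a): fails — a sees both b and d.
(b): fails — 0 sees both 0 and 1.
(c): satisfies the condition.
Valid on: (c).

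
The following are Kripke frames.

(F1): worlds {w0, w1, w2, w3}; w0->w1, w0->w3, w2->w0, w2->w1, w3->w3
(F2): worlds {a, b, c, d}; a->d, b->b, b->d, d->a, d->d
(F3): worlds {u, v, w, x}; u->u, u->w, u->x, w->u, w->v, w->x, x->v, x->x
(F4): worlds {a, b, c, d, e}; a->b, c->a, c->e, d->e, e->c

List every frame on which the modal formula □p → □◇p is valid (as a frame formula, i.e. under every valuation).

Frame correspondent (Sahlqvist): ∀x ∀z (xRz → ∃w (xRw ∧ zRw)) — i.e. a generalized confluence (Geach) condition.
(F1): fails — w0Rw1 but no w with w0Rw and w1Rw.
(F2): satisfies the condition.
(F3): fails — wRv but no t with wRt and vRt.
(F4): fails — aRb but no w with aRw and bRw.
Valid on: (F2).

(F2)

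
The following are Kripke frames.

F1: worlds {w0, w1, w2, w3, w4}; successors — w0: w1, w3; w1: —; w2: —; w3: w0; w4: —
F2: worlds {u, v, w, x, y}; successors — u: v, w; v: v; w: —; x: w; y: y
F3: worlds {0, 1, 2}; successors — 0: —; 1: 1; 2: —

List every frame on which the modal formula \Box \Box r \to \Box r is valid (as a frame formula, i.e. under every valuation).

The schema corresponds to density: \forall x \forall y (Rxy \to \exists z (Rxz \wedge Rzy)).
F1: fails — Rw0w1 but no z with Rw0z and Rzw1.
F2: fails — Rxw but no z with Rxz and Rzw.
F3: satisfies the condition.
Valid on: F3.

F3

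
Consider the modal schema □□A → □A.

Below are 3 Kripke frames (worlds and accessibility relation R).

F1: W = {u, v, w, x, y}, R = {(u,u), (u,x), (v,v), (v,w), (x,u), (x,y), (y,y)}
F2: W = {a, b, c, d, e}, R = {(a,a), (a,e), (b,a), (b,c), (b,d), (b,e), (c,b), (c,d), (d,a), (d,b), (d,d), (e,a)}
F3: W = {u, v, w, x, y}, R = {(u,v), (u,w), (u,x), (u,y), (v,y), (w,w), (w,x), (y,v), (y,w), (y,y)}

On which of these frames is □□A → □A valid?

This is the axiom for density; its first-order frame correspondent is ∀x ∀y (Rxy → ∃z (Rxz ∧ Rzy)).
F1: ✓.
F2: fails — Rbc but no z with Rbz and Rzc.
F3: ✓.

F1, F3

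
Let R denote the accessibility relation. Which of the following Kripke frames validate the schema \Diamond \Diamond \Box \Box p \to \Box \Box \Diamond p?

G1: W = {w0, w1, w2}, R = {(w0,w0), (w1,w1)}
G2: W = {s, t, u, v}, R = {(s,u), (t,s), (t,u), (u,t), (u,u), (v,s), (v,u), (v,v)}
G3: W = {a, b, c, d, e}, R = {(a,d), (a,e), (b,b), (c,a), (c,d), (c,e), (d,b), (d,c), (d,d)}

Frame correspondent (Sahlqvist): \forall x \forall y \forall z ((x R^2 y \wedge x R^2 z) \to \exists w (y R^2 w \wedge zRw)) — i.e. a generalized confluence (Geach) condition.
G1: condition met.
G2: condition met.
G3: fails — aR²b, aR²c but no w with bR²w and cRw.

G1, G2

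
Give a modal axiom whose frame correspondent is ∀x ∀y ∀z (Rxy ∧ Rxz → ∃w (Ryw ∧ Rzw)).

◇□r → □◇r

This is convergence; the standard corresponding axiom is .2: ◇□r → □◇r.
Suppose ◇□r→□◇r is valid. Take Rxy, Rxz and set V(r)={w : Ryw}. Then □r at y so ◇□r at x, so □◇r at x, so ◇r at z, giving w with Rzw and Ryw.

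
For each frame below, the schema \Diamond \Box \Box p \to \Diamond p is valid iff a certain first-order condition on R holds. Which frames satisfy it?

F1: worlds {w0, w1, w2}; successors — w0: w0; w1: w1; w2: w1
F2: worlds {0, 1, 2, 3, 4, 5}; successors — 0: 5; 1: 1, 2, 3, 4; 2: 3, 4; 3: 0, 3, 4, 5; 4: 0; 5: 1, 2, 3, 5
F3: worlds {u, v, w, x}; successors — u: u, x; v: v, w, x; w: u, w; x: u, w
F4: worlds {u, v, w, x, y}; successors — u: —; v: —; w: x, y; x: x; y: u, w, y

F1, F3

This is the axiom for a generalized confluence (Geach) condition; its first-order frame correspondent is \forall x \forall y (xRy \to \exists w (y R^2 w \wedge xRw)).
F1: satisfies the condition.
F2: fails — 1R4 but no w with 4R²w and 1Rw.
F3: satisfies the condition.
F4: fails — yRu but no t with uR²t and yRt.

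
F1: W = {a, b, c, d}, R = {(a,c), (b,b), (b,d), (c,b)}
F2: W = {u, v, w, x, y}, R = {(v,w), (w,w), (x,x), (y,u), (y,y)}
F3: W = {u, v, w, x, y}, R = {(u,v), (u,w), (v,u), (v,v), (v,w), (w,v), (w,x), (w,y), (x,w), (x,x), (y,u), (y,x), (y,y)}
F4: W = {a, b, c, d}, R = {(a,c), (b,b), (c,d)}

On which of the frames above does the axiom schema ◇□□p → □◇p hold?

F3

This is the axiom for a generalized confluence (Geach) condition; its first-order frame correspondent is ∀x ∀y ∀z ((xRy ∧ xRz) → ∃w (yR²w ∧ zRw)).
F1: fails — bRb, bRd but no w with bR²w and dRw.
F2: fails — yRu, yRu but no t with uR²t and uRt.
F3: satisfies the condition.
F4: fails — aRc, aRc but no w with cR²w and cRw.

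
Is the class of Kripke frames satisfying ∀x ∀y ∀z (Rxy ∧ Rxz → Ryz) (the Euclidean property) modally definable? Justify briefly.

Yes — defined by ◇q → □◇q

The condition is the Euclidean property. A defining modal formula is ◇q → □◇q.
Suppose ◇q→□◇q is valid. Take Rxy, Rxz and set V(q)={y}. Then ◇q at x, so □◇q at x, so ◇q at z, so some w with Rzw has q; w=y, i.e. Rzy. By symmetry of the argument, Ryz.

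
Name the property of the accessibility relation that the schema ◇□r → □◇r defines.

Suppose ◇□r→□◇r is valid. Take Rxy, Rxz and set V(r)={w : Ryw}. Then □r at y so ◇□r at x, so □◇r at x, so ◇r at z, giving w with Rzw and Ryw.

convergence: ∀x ∀y ∀z (Rxy ∧ Rxz → ∃w (Ryw ∧ Rzw))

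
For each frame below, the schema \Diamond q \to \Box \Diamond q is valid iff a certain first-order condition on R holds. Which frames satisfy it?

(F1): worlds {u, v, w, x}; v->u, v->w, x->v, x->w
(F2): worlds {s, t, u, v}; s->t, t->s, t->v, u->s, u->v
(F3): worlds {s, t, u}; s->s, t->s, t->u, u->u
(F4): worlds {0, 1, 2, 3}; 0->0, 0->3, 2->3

none

The schema corresponds to the Euclidean property: \forall x \forall y \forall z (Rxy \wedge Rxz \to Ryz).
(F1): fails — Rvu and Rvu but not Ruu.
(F2): fails — Rst and Rst but not Rtt.
(F3): fails — Rts and Rtu but not Rsu.
(F4): fails — R03 and R00 but not R30.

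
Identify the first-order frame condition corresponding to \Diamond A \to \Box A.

partial functionality

Suppose ◇A→□A is valid. Take Rxy, Rxz and set V(A)={y}. Then ◇A at x, so □A at x, so A at z, i.e. z=y.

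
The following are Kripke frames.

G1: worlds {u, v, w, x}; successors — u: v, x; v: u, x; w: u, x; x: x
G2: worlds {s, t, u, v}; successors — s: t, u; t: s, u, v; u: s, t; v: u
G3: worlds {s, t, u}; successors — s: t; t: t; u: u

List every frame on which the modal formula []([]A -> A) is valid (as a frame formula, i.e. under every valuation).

The schema corresponds to shift-reflexivity: forall x forall y (Rxy -> Ryy).
G1: fails — Ruv but not Rvv.
G2: fails — Rtv but not Rvv.
G3: ✓.

G3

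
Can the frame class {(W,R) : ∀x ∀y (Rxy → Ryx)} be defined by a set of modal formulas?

Yes — defined by r → □◇r

This is a Sahlqvist condition; the B axiom r → □◇r defines it.
Suppose r→□◇r is valid. Take Rxy and set V(r)={x}. Then r at x, so □◇r at x, so ◇r at y, so some z with Ryz has r; z=x, i.e. Ryx.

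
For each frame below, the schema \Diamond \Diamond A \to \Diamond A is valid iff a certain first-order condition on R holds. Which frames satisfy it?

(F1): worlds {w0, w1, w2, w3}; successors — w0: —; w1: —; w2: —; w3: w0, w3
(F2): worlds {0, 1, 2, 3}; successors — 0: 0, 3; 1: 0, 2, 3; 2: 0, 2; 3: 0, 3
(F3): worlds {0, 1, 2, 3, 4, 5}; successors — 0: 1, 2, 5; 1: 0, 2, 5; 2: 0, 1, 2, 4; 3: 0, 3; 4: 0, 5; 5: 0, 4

This is the axiom for transitivity; its first-order frame correspondent is \forall x \forall y \forall z (Rxy \wedge Ryz \to Rxz).
(F1): satisfies the condition.
(F2): fails — R20 and R03 but not R23.
(F3): fails — R10 and R01 but not R11.
Valid on: (F1).

(F1)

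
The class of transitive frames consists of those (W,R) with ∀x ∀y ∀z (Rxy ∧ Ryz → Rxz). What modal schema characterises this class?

This is transitivity; the standard corresponding axiom is 4: □r → □□r.

□r → □□r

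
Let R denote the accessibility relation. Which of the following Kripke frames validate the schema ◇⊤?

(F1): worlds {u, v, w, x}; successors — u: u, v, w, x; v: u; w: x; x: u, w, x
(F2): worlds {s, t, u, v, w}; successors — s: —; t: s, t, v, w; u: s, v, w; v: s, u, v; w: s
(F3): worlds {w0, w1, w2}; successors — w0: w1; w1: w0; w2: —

(F1)

The schema corresponds to seriality: ∀x ∃y Rxy.
(F1): satisfies the condition.
(F2): fails — world s has no successor.
(F3): fails — world w2 has no successor.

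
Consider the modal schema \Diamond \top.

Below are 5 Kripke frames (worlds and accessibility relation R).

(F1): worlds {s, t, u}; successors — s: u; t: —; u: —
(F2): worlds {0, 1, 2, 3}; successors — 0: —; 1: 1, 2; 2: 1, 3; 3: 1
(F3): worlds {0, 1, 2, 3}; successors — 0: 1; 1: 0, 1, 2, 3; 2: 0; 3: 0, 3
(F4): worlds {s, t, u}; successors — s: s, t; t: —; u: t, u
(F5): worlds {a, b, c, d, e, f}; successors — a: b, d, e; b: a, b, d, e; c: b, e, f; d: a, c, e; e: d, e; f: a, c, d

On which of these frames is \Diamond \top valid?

This is the axiom for seriality; its first-order frame correspondent is \forall x \exists y Rxy.
(F1): fails — world t has no successor.
(F2): fails — world 0 has no successor.
(F3): holds.
(F4): fails — world t has no successor.
(F5): holds.
Valid on: (F3), (F5).

(F3), (F5)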